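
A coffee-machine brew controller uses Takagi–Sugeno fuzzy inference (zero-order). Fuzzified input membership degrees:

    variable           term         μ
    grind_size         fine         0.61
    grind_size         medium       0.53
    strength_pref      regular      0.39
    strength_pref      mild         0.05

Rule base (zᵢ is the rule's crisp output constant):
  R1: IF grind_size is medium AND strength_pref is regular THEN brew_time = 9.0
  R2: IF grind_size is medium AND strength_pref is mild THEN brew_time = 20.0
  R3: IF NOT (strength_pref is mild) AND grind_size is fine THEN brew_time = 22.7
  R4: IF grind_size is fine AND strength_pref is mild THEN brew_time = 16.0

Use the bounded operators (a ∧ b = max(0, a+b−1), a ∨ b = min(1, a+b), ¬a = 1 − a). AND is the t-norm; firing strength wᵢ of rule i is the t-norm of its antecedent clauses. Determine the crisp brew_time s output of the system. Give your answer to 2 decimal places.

R1 (z=9.0): medium=0.53, regular=0.39; AND[max(0, a+b−1)] → w = 0.00
R2 (z=20.0): medium=0.53, mild=0.05; AND[max(0, a+b−1)] → w = 0.00
R3 (z=22.7): ¬mild=1−0.05=0.95, fine=0.61; AND[max(0, a+b−1)] → w = 0.56
R4 (z=16.0): fine=0.61, mild=0.05; AND[max(0, a+b−1)] → w = 0.00
Weighted average = (0.00·9.0 + 0.00·20.0 + 0.56·22.7 + 0.00·16.0) / (0.00 + 0.00 + 0.56 + 0.00)
  = 12.7120 / 0.5600 = 22.70

22.70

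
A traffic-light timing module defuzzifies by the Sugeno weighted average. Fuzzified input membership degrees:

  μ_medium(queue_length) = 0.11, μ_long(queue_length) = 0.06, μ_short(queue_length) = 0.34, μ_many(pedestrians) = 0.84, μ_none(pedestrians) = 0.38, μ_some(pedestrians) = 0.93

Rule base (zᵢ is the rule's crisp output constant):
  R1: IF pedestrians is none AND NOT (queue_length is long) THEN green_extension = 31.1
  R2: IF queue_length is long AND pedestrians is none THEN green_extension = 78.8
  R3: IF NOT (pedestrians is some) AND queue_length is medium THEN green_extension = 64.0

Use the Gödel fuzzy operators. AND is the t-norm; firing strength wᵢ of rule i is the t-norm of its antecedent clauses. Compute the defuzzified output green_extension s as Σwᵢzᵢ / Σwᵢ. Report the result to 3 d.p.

R1 (z=31.1): none=0.38, ¬long=1−0.06=0.94; AND[min(a, b)] → w = 0.38
R2 (z=78.8): long=0.06, none=0.38; AND[min(a, b)] → w = 0.06
R3 (z=64.0): ¬some=1−0.93=0.07, medium=0.11; AND[min(a, b)] → w = 0.07
Weighted average = (0.38·31.1 + 0.06·78.8 + 0.07·64.0) / (0.38 + 0.06 + 0.07)
  = 21.0260 / 0.5100 = 41.227

41.227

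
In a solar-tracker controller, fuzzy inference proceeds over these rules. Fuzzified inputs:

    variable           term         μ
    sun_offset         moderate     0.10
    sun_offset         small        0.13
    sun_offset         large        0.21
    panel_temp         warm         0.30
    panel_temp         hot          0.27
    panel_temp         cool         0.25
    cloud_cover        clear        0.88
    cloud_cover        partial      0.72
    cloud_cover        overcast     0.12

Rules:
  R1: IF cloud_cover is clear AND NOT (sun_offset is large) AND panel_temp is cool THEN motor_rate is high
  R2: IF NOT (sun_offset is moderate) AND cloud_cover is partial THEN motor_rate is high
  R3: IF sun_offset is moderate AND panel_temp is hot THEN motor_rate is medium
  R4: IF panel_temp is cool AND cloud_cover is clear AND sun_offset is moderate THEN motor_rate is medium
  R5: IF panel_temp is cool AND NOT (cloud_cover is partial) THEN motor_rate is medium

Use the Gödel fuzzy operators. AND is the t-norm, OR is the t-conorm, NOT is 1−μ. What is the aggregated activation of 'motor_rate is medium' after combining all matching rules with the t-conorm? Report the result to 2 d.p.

0.25

R1: clear=0.88, ¬large=1−0.21=0.79, cool=0.25; AND[min(a, b)] → w = 0.25
R2: ¬moderate=1−0.10=0.90, partial=0.72; AND[min(a, b)] → w = 0.72
R3: moderate=0.10, hot=0.27; AND[min(a, b)] → w = 0.10
R4: cool=0.25, clear=0.88, moderate=0.10; AND[min(a, b)] → w = 0.10
R5: cool=0.25, ¬partial=1−0.72=0.28; AND[min(a, b)] → w = 0.25
Rules with consequent 'medium': {R3, R4, R5} → strengths 0.10, 0.10, 0.25
Aggregate via t-conorm [max(a, b)]: 0.25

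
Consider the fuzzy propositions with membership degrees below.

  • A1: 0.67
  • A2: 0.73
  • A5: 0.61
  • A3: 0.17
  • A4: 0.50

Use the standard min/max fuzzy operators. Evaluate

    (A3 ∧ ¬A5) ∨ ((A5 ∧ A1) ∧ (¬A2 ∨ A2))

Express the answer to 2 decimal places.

0.61

¬A5 = 1 − 0.61 = 0.39
A3 ∧ ¬A5 = min(a, b) on (0.17, 0.39) = 0.17
A5 ∧ A1 = min(a, b) on (0.61, 0.67) = 0.61
¬A2 = 1 − 0.73 = 0.27
¬A2 ∨ A2 = max(a, b) on (0.27, 0.73) = 0.73
(A5 ∧ A1) ∧ (¬A2 ∨ A2) = min(a, b) on (0.61, 0.73) = 0.61
(A3 ∧ ¬A5) ∨ ((A5 ∧ A1) ∧ (¬A2 ∨ A2)) = max(a, b) on (0.17, 0.61) = 0.61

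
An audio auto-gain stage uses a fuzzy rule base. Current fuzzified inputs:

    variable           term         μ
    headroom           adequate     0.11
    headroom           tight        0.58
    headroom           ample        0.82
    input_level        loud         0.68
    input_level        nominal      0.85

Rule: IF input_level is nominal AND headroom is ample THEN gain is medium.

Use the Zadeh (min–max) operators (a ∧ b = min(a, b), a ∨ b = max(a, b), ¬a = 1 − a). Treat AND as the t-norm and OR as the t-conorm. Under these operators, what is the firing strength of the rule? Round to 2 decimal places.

firing strength: nominal=0.85, ample=0.82; AND[min(a, b)] → w = 0.82

0.82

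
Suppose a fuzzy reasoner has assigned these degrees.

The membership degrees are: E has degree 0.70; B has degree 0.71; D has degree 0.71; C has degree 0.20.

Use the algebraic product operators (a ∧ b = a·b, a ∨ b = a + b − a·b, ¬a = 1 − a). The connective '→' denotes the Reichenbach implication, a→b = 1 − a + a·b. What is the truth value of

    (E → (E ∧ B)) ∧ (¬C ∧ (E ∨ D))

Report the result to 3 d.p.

E ∧ B = a·b on (0.7000, 0.7100) = 0.4970
E → (E ∧ B)  [Reichenbach: 1 − a + a·b] with a=0.7000, b=0.4970 → 0.6479
¬C = 1 − 0.2000 = 0.8000
E ∨ D = a + b − a·b on (0.7000, 0.7100) = 0.9130
¬C ∧ (E ∨ D) = a·b on (0.8000, 0.9130) = 0.7304
(E → (E ∧ B)) ∧ (¬C ∧ (E ∨ D)) = a·b on (0.6479, 0.7304) = 0.4732

0.473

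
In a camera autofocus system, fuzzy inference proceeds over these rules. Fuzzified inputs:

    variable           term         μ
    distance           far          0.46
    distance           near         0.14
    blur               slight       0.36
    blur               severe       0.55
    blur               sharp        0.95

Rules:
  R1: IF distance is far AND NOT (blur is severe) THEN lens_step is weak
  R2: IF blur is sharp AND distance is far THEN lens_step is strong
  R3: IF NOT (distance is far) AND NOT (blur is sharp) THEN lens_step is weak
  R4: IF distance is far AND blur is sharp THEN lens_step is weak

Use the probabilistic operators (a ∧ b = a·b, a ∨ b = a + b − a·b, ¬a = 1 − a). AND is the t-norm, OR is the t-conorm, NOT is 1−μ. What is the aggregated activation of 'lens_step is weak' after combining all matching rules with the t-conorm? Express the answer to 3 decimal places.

0.566

R1: far=0.46, ¬severe=1−0.55=0.45; AND[a·b] → w = 0.2070
R2: sharp=0.95, far=0.46; AND[a·b] → w = 0.4370
R3: ¬far=1−0.46=0.54, ¬sharp=1−0.95=0.05; AND[a·b] → w = 0.0270
R4: far=0.46, sharp=0.95; AND[a·b] → w = 0.4370
Rules with consequent 'weak': {R1, R3, R4} → strengths 0.2070, 0.0270, 0.4370
Aggregate via t-conorm [a + b − a·b]: 0.5656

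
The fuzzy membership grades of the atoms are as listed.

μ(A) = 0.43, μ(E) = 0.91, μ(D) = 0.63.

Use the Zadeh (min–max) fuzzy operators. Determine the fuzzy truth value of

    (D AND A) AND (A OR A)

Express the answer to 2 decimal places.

0.43

D AND A = min(a, b) on (0.63, 0.43) = 0.43
A OR A = max(a, b) on (0.43, 0.43) = 0.43
(D AND A) AND (A OR A) = min(a, b) on (0.43, 0.43) = 0.43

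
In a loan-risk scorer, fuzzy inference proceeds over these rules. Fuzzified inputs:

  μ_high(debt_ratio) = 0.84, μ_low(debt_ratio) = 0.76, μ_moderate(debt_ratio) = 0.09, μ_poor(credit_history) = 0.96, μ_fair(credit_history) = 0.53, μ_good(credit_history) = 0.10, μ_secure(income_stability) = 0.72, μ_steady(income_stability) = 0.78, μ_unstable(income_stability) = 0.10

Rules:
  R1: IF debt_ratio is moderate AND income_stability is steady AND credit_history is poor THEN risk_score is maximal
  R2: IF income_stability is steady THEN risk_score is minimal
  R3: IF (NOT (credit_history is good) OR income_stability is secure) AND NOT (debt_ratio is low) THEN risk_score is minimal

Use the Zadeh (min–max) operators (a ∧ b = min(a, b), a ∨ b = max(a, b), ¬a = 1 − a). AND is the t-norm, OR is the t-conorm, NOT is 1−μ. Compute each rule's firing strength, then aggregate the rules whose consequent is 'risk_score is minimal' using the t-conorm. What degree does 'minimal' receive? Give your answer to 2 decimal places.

0.78

R1: moderate=0.09, steady=0.78, poor=0.96; AND[min(a, b)] → w = 0.09
R2: steady=0.78 → w = 0.78
R3: (¬good=1−0.10=0.90 OR secure=0.72) = 0.90; AND[min(a, b)] with ¬low=1−0.76=0.24 → w = 0.24
Rules with consequent 'minimal': {R2, R3} → strengths 0.78, 0.24
Aggregate via t-conorm [max(a, b)]: 0.78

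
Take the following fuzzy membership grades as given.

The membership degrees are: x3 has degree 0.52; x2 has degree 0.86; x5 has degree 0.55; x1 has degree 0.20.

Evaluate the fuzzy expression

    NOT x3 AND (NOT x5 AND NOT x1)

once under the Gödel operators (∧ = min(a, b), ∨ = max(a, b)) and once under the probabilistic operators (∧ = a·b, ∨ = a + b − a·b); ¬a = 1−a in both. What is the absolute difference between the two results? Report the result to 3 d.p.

0.277

Under Gödel:
  NOT x3 = 1 − 0.52 = 0.48
  NOT x5 = 1 − 0.55 = 0.45
  NOT x1 = 1 − 0.20 = 0.80
  NOT x5 AND NOT x1 = min(a, b) on (0.45, 0.80) = 0.45
  NOT x3 AND (NOT x5 AND NOT x1) = min(a, b) on (0.48, 0.45) = 0.45
  → value = 0.4500
Under probabilistic:
  NOT x3 = 1 − 0.5200 = 0.4800
  NOT x5 = 1 − 0.5500 = 0.4500
  NOT x1 = 1 − 0.2000 = 0.8000
  NOT x5 AND NOT x1 = a·b on (0.4500, 0.8000) = 0.3600
  NOT x3 AND (NOT x5 AND NOT x1) = a·b on (0.4800, 0.3600) = 0.1728
  → value = 0.1728
|0.4500 − 0.1728| = 0.277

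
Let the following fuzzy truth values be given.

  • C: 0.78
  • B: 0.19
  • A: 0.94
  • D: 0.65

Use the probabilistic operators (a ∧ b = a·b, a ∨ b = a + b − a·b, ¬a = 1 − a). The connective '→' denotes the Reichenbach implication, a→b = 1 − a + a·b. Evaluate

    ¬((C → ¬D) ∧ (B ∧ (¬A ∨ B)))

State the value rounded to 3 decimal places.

0.978

¬D = 1 − 0.6500 = 0.3500
C → ¬D  [Reichenbach: 1 − a + a·b] with a=0.7800, b=0.3500 → 0.4930
¬A = 1 − 0.9400 = 0.0600
¬A ∨ B = a + b − a·b on (0.0600, 0.1900) = 0.2386
B ∧ (¬A ∨ B) = a·b on (0.1900, 0.2386) = 0.0453
(C → ¬D) ∧ (B ∧ (¬A ∨ B)) = a·b on (0.4930, 0.0453) = 0.0223
¬((C → ¬D) ∧ (B ∧ (¬A ∨ B))) = 1 − 0.0223 = 0.9777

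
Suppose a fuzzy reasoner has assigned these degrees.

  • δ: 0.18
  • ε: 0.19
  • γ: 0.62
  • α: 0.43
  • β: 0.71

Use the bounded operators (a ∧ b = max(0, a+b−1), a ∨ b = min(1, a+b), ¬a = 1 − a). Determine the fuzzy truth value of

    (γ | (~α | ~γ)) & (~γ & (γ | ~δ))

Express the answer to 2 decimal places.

0.38

~α = 1 − 0.43 = 0.57
~γ = 1 − 0.62 = 0.38
~α | ~γ = min(1, a+b) on (0.57, 0.38) = 0.95
γ | (~α | ~γ) = min(1, a+b) on (0.62, 0.95) = 1.00
~γ = 1 − 0.62 = 0.38
~δ = 1 − 0.18 = 0.82
γ | ~δ = min(1, a+b) on (0.62, 0.82) = 1.00
~γ & (γ | ~δ) = max(0, a+b−1) on (0.38, 1.00) = 0.38
(γ | (~α | ~γ)) & (~γ & (γ | ~δ)) = max(0, a+b−1) on (1.00, 0.38) = 0.38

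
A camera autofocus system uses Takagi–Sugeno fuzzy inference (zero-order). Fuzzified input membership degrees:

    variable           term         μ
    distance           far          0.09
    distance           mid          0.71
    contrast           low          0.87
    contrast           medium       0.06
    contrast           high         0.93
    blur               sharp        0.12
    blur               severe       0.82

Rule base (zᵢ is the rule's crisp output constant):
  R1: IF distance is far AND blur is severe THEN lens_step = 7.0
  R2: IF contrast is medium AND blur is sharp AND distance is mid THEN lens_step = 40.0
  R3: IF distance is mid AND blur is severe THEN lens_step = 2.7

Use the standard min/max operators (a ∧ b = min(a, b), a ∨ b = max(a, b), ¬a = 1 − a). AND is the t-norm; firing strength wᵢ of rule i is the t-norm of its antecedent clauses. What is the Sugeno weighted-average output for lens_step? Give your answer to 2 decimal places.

5.75

R1 (z=7.0): far=0.09, severe=0.82; AND[min(a, b)] → w = 0.09
R2 (z=40.0): medium=0.06, sharp=0.12, mid=0.71; AND[min(a, b)] → w = 0.06
R3 (z=2.7): mid=0.71, severe=0.82; AND[min(a, b)] → w = 0.71
Weighted average = (0.09·7.0 + 0.06·40.0 + 0.71·2.7) / (0.09 + 0.06 + 0.71)
  = 4.9470 / 0.8600 = 5.75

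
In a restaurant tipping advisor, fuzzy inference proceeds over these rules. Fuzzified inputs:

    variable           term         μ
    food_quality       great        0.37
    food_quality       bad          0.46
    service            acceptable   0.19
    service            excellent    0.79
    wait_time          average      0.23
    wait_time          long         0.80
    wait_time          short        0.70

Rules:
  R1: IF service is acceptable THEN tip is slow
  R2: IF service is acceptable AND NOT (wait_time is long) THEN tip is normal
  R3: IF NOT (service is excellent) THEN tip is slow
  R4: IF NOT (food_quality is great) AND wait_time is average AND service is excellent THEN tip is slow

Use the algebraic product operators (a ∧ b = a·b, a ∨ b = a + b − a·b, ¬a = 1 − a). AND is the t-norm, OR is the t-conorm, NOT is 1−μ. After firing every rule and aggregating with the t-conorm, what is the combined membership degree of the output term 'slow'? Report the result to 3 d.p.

R1: acceptable=0.19 → w = 0.1900
R2: acceptable=0.19, ¬long=1−0.80=0.20; AND[a·b] → w = 0.0380
R3: ¬excellent=1−0.79=0.21 → w = 0.2100
R4: ¬great=1−0.37=0.63, average=0.23, excellent=0.79; AND[a·b] → w = 0.1145
Rules with consequent 'slow': {R1, R3, R4} → strengths 0.1900, 0.2100, 0.1145
Aggregate via t-conorm [a + b − a·b]: 0.4333

0.433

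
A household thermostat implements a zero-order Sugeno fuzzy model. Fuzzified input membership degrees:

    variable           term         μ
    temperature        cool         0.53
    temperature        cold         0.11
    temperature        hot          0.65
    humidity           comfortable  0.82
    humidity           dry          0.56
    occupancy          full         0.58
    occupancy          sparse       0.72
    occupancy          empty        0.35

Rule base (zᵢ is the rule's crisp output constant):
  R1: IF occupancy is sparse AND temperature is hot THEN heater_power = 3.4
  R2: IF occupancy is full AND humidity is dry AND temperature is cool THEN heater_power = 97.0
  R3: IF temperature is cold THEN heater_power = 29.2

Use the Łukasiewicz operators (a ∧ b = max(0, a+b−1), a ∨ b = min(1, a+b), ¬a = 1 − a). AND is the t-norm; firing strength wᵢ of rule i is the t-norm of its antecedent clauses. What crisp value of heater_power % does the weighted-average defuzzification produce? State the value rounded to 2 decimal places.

9.31

R1 (z=3.4): sparse=0.72, hot=0.65; AND[max(0, a+b−1)] → w = 0.37
R2 (z=97.0): full=0.58, dry=0.56, cool=0.53; AND[max(0, a+b−1)] → w = 0.00
R3 (z=29.2): cold=0.11 → w = 0.11
Weighted average = (0.37·3.4 + 0.00·97.0 + 0.11·29.2) / (0.37 + 0.00 + 0.11)
  = 4.4700 / 0.4800 = 9.31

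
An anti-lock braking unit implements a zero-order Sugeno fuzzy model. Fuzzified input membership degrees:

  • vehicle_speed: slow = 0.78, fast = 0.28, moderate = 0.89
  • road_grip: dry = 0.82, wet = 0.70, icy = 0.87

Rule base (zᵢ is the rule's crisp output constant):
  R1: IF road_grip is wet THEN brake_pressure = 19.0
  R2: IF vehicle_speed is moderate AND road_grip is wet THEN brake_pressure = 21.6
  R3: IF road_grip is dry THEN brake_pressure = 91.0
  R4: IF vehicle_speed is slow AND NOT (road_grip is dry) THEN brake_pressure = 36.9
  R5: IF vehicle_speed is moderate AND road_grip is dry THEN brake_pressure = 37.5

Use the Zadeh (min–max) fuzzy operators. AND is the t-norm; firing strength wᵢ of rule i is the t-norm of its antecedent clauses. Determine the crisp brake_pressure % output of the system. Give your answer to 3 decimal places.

43.612

R1 (z=19.0): wet=0.70 → w = 0.70
R2 (z=21.6): moderate=0.89, wet=0.70; AND[min(a, b)] → w = 0.70
R3 (z=91.0): dry=0.82 → w = 0.82
R4 (z=36.9): slow=0.78, ¬dry=1−0.82=0.18; AND[min(a, b)] → w = 0.18
R5 (z=37.5): moderate=0.89, dry=0.82; AND[min(a, b)] → w = 0.82
Weighted average = (0.70·19.0 + 0.70·21.6 + 0.82·91.0 + 0.18·36.9 + 0.82·37.5) / (0.70 + 0.70 + 0.82 + 0.18 + 0.82)
  = 140.4320 / 3.2200 = 43.612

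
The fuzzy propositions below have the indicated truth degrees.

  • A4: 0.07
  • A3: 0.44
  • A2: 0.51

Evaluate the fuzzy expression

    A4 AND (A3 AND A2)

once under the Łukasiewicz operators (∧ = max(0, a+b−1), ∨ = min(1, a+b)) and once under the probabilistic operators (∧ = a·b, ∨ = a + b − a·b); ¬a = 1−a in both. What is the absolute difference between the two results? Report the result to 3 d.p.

0.016

Under Łukasiewicz:
  A3 AND A2 = max(0, a+b−1) on (0.44, 0.51) = 0.00
  A4 AND (A3 AND A2) = max(0, a+b−1) on (0.07, 0.00) = 0.00
  → value = 0.0000
Under probabilistic:
  A3 AND A2 = a·b on (0.4400, 0.5100) = 0.2244
  A4 AND (A3 AND A2) = a·b on (0.0700, 0.2244) = 0.0157
  → value = 0.0157
|0.0000 − 0.0157| = 0.016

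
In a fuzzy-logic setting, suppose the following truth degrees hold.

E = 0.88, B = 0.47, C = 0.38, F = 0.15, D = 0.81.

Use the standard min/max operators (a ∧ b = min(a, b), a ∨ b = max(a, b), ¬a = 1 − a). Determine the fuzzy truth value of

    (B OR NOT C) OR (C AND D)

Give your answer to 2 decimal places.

0.62

NOT C = 1 − 0.38 = 0.62
B OR NOT C = max(a, b) on (0.47, 0.62) = 0.62
C AND D = min(a, b) on (0.38, 0.81) = 0.38
(B OR NOT C) OR (C AND D) = max(a, b) on (0.62, 0.38) = 0.62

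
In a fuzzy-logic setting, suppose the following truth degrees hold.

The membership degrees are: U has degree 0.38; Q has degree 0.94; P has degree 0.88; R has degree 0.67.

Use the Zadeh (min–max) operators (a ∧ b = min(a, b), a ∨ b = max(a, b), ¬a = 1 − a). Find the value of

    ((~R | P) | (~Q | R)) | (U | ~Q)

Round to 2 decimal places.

0.88

~R = 1 − 0.67 = 0.33
~R | P = max(a, b) on (0.33, 0.88) = 0.88
~Q = 1 − 0.94 = 0.06
~Q | R = max(a, b) on (0.06, 0.67) = 0.67
(~R | P) | (~Q | R) = max(a, b) on (0.88, 0.67) = 0.88
~Q = 1 − 0.94 = 0.06
U | ~Q = max(a, b) on (0.38, 0.06) = 0.38
((~R | P) | (~Q | R)) | (U | ~Q) = max(a, b) on (0.88, 0.38) = 0.88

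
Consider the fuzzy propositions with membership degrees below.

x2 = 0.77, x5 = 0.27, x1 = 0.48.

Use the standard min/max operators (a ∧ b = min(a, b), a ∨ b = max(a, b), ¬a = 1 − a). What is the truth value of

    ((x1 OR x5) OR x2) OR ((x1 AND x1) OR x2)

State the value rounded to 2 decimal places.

0.77

x1 OR x5 = max(a, b) on (0.48, 0.27) = 0.48
(x1 OR x5) OR x2 = max(a, b) on (0.48, 0.77) = 0.77
x1 AND x1 = min(a, b) on (0.48, 0.48) = 0.48
(x1 AND x1) OR x2 = max(a, b) on (0.48, 0.77) = 0.77
((x1 OR x5) OR x2) OR ((x1 AND x1) OR x2) = max(a, b) on (0.77, 0.77) = 0.77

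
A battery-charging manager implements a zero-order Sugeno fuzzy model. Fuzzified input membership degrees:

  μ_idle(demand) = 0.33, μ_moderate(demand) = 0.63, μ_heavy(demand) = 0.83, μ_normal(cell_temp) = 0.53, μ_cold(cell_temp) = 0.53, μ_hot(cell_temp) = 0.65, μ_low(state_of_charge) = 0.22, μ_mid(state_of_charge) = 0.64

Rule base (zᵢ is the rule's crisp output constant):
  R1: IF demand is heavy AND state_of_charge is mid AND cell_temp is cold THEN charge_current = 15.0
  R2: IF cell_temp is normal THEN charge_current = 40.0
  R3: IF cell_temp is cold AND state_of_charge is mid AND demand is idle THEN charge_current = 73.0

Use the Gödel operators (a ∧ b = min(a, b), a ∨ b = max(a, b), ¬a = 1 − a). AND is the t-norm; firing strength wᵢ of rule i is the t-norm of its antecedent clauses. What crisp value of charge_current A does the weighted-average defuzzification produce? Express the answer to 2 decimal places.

R1 (z=15.0): heavy=0.83, mid=0.64, cold=0.53; AND[min(a, b)] → w = 0.53
R2 (z=40.0): normal=0.53 → w = 0.53
R3 (z=73.0): cold=0.53, mid=0.64, idle=0.33; AND[min(a, b)] → w = 0.33
Weighted average = (0.53·15.0 + 0.53·40.0 + 0.33·73.0) / (0.53 + 0.53 + 0.33)
  = 53.2400 / 1.3900 = 38.30

38.30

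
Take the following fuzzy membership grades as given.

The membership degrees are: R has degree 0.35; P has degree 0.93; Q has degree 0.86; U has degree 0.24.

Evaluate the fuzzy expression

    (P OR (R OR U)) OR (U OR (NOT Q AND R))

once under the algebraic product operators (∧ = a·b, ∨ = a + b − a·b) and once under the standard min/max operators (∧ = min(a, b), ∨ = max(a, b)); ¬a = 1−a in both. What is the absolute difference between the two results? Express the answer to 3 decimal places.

Under algebraic product:
  R OR U = a + b − a·b on (0.3500, 0.2400) = 0.5060
  P OR (R OR U) = a + b − a·b on (0.9300, 0.5060) = 0.9654
  NOT Q = 1 − 0.8600 = 0.1400
  NOT Q AND R = a·b on (0.1400, 0.3500) = 0.0490
  U OR (NOT Q AND R) = a + b − a·b on (0.2400, 0.0490) = 0.2772
  (P OR (R OR U)) OR (U OR (NOT Q AND R)) = a + b − a·b on (0.9654, 0.2772) = 0.9750
  → value = 0.9750
Under standard min/max:
  R OR U = max(a, b) on (0.35, 0.24) = 0.35
  P OR (R OR U) = max(a, b) on (0.93, 0.35) = 0.93
  NOT Q = 1 − 0.86 = 0.14
  NOT Q AND R = min(a, b) on (0.14, 0.35) = 0.14
  U OR (NOT Q AND R) = max(a, b) on (0.24, 0.14) = 0.24
  (P OR (R OR U)) OR (U OR (NOT Q AND R)) = max(a, b) on (0.93, 0.24) = 0.93
  → value = 0.9300
|0.9750 − 0.9300| = 0.045

0.045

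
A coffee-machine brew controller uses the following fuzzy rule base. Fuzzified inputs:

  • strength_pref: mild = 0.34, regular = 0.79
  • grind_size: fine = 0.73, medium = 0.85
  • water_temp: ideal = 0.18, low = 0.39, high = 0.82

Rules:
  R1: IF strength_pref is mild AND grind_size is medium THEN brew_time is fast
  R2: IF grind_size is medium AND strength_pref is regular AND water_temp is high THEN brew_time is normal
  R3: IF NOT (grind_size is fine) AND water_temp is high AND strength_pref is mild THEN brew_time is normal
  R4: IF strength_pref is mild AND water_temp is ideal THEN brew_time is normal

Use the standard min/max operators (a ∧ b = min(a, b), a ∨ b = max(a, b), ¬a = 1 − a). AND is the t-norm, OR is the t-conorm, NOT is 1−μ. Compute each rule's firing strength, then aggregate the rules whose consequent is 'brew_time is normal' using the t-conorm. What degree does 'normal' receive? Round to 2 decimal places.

R1: mild=0.34, medium=0.85; AND[min(a, b)] → w = 0.34
R2: medium=0.85, regular=0.79, high=0.82; AND[min(a, b)] → w = 0.79
R3: ¬fine=1−0.73=0.27, high=0.82, mild=0.34; AND[min(a, b)] → w = 0.27
R4: mild=0.34, ideal=0.18; AND[min(a, b)] → w = 0.18
Rules with consequent 'normal': {R2, R3, R4} → strengths 0.79, 0.27, 0.18
Aggregate via t-conorm [max(a, b)]: 0.79

0.79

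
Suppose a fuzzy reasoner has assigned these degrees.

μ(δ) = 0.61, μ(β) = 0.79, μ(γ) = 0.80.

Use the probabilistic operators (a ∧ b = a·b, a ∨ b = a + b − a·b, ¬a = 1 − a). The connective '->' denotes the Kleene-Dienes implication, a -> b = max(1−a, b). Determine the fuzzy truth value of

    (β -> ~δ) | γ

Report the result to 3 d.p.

~δ = 1 − 0.6100 = 0.3900
β -> ~δ  [Kleene-Dienes: max(1−a, b)] with a=0.7900, b=0.3900 → 0.3900
(β -> ~δ) | γ = a + b − a·b on (0.3900, 0.8000) = 0.8780

0.878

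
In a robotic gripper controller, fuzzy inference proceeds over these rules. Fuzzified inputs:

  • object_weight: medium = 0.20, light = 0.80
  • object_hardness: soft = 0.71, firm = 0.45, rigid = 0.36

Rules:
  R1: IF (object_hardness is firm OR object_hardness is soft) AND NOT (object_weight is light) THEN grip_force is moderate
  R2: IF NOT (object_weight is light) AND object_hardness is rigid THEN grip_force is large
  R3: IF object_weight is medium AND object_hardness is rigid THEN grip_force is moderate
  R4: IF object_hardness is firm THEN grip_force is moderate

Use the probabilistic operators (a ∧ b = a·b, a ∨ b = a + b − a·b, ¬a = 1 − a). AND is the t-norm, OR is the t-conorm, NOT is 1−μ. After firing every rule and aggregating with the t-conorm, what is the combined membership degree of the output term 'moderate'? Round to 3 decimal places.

R1: (firm=0.45 OR soft=0.71) = 0.8405; AND[a·b] with ¬light=1−0.80=0.20 → w = 0.1681
R2: ¬light=1−0.80=0.20, rigid=0.36; AND[a·b] → w = 0.0720
R3: medium=0.20, rigid=0.36; AND[a·b] → w = 0.0720
R4: firm=0.45 → w = 0.4500
Rules with consequent 'moderate': {R1, R3, R4} → strengths 0.1681, 0.0720, 0.4500
Aggregate via t-conorm [a + b − a·b]: 0.5754

0.575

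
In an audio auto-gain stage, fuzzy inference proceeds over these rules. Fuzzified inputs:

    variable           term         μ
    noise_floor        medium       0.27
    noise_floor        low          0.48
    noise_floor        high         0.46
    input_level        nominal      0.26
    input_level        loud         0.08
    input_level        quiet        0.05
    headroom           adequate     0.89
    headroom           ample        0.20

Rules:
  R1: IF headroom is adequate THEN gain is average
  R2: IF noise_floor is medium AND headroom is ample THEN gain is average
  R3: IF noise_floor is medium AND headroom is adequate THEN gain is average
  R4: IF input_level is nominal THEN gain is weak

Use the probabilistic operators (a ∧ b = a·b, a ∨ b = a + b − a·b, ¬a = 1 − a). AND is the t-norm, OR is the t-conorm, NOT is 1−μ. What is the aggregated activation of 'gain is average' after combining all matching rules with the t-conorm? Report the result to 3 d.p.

R1: adequate=0.89 → w = 0.8900
R2: medium=0.27, ample=0.20; AND[a·b] → w = 0.0540
R3: medium=0.27, adequate=0.89; AND[a·b] → w = 0.2403
R4: nominal=0.26 → w = 0.2600
Rules with consequent 'average': {R1, R2, R3} → strengths 0.8900, 0.0540, 0.2403
Aggregate via t-conorm [a + b − a·b]: 0.9209

0.921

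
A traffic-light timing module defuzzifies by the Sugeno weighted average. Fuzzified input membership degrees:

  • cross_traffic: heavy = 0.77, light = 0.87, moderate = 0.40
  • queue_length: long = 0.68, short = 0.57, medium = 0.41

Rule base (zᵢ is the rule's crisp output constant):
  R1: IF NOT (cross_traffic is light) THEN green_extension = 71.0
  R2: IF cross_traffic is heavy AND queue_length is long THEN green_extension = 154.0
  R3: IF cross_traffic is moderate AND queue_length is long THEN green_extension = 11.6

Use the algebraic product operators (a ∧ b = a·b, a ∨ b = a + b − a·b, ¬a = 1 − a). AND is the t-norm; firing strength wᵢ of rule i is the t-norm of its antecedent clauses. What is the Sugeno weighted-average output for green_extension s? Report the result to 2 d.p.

R1 (z=71.0): ¬light=1−0.87=0.13 → w = 0.1300
R2 (z=154.0): heavy=0.77, long=0.68; AND[a·b] → w = 0.5236
R3 (z=11.6): moderate=0.40, long=0.68; AND[a·b] → w = 0.2720
Weighted average = (0.1300·71.0 + 0.5236·154.0 + 0.2720·11.6) / (0.1300 + 0.5236 + 0.2720)
  = 93.0196 / 0.9256 = 100.50

100.50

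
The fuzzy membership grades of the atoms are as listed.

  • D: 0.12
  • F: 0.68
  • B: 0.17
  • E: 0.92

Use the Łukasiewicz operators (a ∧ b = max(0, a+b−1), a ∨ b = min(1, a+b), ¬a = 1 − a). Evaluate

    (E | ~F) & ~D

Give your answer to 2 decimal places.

~F = 1 − 0.68 = 0.32
E | ~F = min(1, a+b) on (0.92, 0.32) = 1.00
~D = 1 − 0.12 = 0.88
(E | ~F) & ~D = max(0, a+b−1) on (1.00, 0.88) = 0.88

0.88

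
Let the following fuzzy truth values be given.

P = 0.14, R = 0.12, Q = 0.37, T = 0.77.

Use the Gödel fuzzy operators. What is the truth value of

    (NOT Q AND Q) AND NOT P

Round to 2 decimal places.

0.37

NOT Q = 1 − 0.37 = 0.63
NOT Q AND Q = min(a, b) on (0.63, 0.37) = 0.37
NOT P = 1 − 0.14 = 0.86
(NOT Q AND Q) AND NOT P = min(a, b) on (0.37, 0.86) = 0.37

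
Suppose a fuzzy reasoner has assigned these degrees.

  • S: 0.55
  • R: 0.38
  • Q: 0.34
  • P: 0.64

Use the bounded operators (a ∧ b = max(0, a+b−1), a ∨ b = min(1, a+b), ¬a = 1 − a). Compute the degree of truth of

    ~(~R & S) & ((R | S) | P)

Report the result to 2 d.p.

~R = 1 − 0.38 = 0.62
~R & S = max(0, a+b−1) on (0.62, 0.55) = 0.17
~(~R & S) = 1 − 0.17 = 0.83
R | S = min(1, a+b) on (0.38, 0.55) = 0.93
(R | S) | P = min(1, a+b) on (0.93, 0.64) = 1.00
~(~R & S) & ((R | S) | P) = max(0, a+b−1) on (0.83, 1.00) = 0.83

0.83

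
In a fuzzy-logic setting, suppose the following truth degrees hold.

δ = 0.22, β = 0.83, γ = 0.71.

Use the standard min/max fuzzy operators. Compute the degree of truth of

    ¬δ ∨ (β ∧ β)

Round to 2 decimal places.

¬δ = 1 − 0.22 = 0.78
β ∧ β = min(a, b) on (0.83, 0.83) = 0.83
¬δ ∨ (β ∧ β) = max(a, b) on (0.78, 0.83) = 0.83

0.83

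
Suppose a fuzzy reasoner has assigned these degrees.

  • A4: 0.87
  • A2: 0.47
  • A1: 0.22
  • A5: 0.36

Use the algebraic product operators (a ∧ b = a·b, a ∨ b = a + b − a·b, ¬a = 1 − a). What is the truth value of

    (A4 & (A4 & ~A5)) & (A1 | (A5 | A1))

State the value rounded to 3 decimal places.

0.296

~A5 = 1 − 0.3600 = 0.6400
A4 & ~A5 = a·b on (0.8700, 0.6400) = 0.5568
A4 & (A4 & ~A5) = a·b on (0.8700, 0.5568) = 0.4844
A5 | A1 = a + b − a·b on (0.3600, 0.2200) = 0.5008
A1 | (A5 | A1) = a + b − a·b on (0.2200, 0.5008) = 0.6106
(A4 & (A4 & ~A5)) & (A1 | (A5 | A1)) = a·b on (0.4844, 0.6106) = 0.2958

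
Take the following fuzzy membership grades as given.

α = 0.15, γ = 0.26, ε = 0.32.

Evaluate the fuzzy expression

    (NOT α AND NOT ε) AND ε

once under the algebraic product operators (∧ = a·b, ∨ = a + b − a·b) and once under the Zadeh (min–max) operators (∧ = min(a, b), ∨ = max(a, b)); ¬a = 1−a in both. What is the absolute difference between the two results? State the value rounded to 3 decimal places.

Under algebraic product:
  NOT α = 1 − 0.1500 = 0.8500
  NOT ε = 1 − 0.3200 = 0.6800
  NOT α AND NOT ε = a·b on (0.8500, 0.6800) = 0.5780
  (NOT α AND NOT ε) AND ε = a·b on (0.5780, 0.3200) = 0.1850
  → value = 0.1850
Under Zadeh (min–max):
  NOT α = 1 − 0.15 = 0.85
  NOT ε = 1 − 0.32 = 0.68
  NOT α AND NOT ε = min(a, b) on (0.85, 0.68) = 0.68
  (NOT α AND NOT ε) AND ε = min(a, b) on (0.68, 0.32) = 0.32
  → value = 0.3200
|0.1850 − 0.3200| = 0.135

0.135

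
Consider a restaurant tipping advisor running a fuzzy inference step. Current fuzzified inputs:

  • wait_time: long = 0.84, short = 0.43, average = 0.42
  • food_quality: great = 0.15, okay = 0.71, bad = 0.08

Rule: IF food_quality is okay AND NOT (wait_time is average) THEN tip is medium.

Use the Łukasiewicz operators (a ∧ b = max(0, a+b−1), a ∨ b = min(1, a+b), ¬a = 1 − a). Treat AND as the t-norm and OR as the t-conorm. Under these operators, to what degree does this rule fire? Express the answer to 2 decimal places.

0.29

firing strength: okay=0.71, ¬average=1−0.42=0.58; AND[max(0, a+b−1)] → w = 0.29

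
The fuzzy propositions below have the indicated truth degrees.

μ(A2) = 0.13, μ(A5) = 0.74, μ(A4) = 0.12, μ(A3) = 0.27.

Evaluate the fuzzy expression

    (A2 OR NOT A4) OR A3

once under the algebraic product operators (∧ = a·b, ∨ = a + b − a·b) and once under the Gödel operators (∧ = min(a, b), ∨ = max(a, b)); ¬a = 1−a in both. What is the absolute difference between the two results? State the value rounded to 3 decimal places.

0.044

Under algebraic product:
  NOT A4 = 1 − 0.1200 = 0.8800
  A2 OR NOT A4 = a + b − a·b on (0.1300, 0.8800) = 0.8956
  (A2 OR NOT A4) OR A3 = a + b − a·b on (0.8956, 0.2700) = 0.9238
  → value = 0.9238
Under Gödel:
  NOT A4 = 1 − 0.12 = 0.88
  A2 OR NOT A4 = max(a, b) on (0.13, 0.88) = 0.88
  (A2 OR NOT A4) OR A3 = max(a, b) on (0.88, 0.27) = 0.88
  → value = 0.8800
|0.9238 − 0.8800| = 0.044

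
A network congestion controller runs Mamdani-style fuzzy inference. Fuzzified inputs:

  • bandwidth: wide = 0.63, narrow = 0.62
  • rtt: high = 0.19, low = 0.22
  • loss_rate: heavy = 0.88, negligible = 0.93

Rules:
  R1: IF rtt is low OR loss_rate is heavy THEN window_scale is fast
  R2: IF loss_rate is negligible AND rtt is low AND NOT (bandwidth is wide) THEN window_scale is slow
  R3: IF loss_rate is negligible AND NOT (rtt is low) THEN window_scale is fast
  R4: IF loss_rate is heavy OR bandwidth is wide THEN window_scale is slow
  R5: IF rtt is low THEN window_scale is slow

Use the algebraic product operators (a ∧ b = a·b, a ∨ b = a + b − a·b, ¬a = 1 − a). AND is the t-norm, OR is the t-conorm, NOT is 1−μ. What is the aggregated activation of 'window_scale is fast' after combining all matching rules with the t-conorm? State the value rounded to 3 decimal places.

R1: low=0.22, heavy=0.88; OR[a + b − a·b] → w = 0.9064
R2: negligible=0.93, low=0.22, ¬wide=1−0.63=0.37; AND[a·b] → w = 0.0757
R3: negligible=0.93, ¬low=1−0.22=0.78; AND[a·b] → w = 0.7254
R4: heavy=0.88, wide=0.63; OR[a + b − a·b] → w = 0.9556
R5: low=0.22 → w = 0.2200
Rules with consequent 'fast': {R1, R3} → strengths 0.9064, 0.7254
Aggregate via t-conorm [a + b − a·b]: 0.9743

0.974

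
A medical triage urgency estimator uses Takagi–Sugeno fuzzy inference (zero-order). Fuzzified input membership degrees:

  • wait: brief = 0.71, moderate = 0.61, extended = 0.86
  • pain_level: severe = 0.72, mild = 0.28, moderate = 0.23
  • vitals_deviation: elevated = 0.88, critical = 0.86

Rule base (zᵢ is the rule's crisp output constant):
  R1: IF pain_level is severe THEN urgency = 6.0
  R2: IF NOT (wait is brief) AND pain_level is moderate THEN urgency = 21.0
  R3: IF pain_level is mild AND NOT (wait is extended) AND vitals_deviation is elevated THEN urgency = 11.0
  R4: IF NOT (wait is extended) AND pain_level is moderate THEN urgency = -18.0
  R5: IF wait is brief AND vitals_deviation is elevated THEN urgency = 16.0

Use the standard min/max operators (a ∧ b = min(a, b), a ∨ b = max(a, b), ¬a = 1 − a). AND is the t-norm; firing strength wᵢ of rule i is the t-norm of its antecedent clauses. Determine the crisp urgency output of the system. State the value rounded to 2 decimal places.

10.07

R1 (z=6.0): severe=0.72 → w = 0.72
R2 (z=21.0): ¬brief=1−0.71=0.29, moderate=0.23; AND[min(a, b)] → w = 0.23
R3 (z=11.0): mild=0.28, ¬extended=1−0.86=0.14, elevated=0.88; AND[min(a, b)] → w = 0.14
R4 (z=-18.0): ¬extended=1−0.86=0.14, moderate=0.23; AND[min(a, b)] → w = 0.14
R5 (z=16.0): brief=0.71, elevated=0.88; AND[min(a, b)] → w = 0.71
Weighted average = (0.72·6.0 + 0.23·21.0 + 0.14·11.0 + 0.14·-18.0 + 0.71·16.0) / (0.72 + 0.23 + 0.14 + 0.14 + 0.71)
  = 19.5300 / 1.9400 = 10.07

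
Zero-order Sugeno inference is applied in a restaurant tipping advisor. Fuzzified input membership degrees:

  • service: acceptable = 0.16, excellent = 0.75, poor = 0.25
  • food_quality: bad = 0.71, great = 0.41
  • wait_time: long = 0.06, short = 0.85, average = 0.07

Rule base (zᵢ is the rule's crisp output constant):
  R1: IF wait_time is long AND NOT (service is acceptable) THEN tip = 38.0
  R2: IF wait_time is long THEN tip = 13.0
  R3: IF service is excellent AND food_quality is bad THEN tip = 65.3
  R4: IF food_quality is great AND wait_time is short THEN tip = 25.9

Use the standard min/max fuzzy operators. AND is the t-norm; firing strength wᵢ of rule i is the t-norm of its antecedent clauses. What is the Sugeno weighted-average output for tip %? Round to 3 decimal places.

48.421

R1 (z=38.0): long=0.06, ¬acceptable=1−0.16=0.84; AND[min(a, b)] → w = 0.06
R2 (z=13.0): long=0.06 → w = 0.06
R3 (z=65.3): excellent=0.75, bad=0.71; AND[min(a, b)] → w = 0.71
R4 (z=25.9): great=0.41, short=0.85; AND[min(a, b)] → w = 0.41
Weighted average = (0.06·38.0 + 0.06·13.0 + 0.71·65.3 + 0.41·25.9) / (0.06 + 0.06 + 0.71 + 0.41)
  = 60.0420 / 1.2400 = 48.421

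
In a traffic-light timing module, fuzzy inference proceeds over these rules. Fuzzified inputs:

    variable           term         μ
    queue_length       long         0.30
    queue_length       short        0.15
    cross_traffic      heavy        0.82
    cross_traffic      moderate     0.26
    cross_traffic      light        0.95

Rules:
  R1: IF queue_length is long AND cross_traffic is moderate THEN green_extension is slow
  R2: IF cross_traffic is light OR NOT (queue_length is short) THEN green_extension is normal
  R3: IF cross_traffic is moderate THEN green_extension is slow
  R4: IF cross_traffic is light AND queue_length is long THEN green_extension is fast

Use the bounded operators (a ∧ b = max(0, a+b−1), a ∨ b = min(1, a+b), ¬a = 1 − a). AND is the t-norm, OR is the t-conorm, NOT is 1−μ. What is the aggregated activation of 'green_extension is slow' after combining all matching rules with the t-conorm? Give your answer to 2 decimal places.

0.26

R1: long=0.30, moderate=0.26; AND[max(0, a+b−1)] → w = 0.00
R2: light=0.95, ¬short=1−0.15=0.85; OR[min(1, a+b)] → w = 1.00
R3: moderate=0.26 → w = 0.26
R4: light=0.95, long=0.30; AND[max(0, a+b−1)] → w = 0.25
Rules with consequent 'slow': {R1, R3} → strengths 0.00, 0.26
Aggregate via t-conorm [min(1, a+b)]: 0.26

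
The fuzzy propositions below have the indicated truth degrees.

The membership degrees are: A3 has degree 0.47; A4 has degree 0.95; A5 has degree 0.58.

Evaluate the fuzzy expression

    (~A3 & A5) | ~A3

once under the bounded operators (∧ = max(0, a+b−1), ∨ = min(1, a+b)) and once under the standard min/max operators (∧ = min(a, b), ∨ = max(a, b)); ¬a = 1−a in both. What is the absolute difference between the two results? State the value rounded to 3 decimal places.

0.110

Under bounded:
  ~A3 = 1 − 0.47 = 0.53
  ~A3 & A5 = max(0, a+b−1) on (0.53, 0.58) = 0.11
  ~A3 = 1 − 0.47 = 0.53
  (~A3 & A5) | ~A3 = min(1, a+b) on (0.11, 0.53) = 0.64
  → value = 0.6400
Under standard min/max:
  ~A3 = 1 − 0.47 = 0.53
  ~A3 & A5 = min(a, b) on (0.53, 0.58) = 0.53
  ~A3 = 1 − 0.47 = 0.53
  (~A3 & A5) | ~A3 = max(a, b) on (0.53, 0.53) = 0.53
  → value = 0.5300
|0.6400 − 0.5300| = 0.110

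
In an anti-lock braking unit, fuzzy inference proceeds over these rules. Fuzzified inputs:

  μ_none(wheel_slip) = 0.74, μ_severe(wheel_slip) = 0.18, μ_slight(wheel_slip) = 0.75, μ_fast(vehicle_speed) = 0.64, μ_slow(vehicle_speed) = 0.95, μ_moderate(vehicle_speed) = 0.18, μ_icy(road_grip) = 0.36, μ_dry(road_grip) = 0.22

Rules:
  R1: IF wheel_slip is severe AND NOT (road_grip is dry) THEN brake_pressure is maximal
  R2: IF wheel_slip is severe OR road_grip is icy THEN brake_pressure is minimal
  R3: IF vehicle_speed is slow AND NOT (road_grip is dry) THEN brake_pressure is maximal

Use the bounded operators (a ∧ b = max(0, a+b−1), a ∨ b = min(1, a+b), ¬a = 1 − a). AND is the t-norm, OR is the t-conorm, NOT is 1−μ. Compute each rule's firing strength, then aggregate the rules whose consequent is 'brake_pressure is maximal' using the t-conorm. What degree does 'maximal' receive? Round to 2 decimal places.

0.73

R1: severe=0.18, ¬dry=1−0.22=0.78; AND[max(0, a+b−1)] → w = 0.00
R2: severe=0.18, icy=0.36; OR[min(1, a+b)] → w = 0.54
R3: slow=0.95, ¬dry=1−0.22=0.78; AND[max(0, a+b−1)] → w = 0.73
Rules with consequent 'maximal': {R1, R3} → strengths 0.00, 0.73
Aggregate via t-conorm [min(1, a+b)]: 0.73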